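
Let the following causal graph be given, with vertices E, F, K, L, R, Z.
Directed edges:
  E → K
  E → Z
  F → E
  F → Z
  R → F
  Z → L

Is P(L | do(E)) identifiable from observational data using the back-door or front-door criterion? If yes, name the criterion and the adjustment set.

desc(E)\{E}={K,L,Z}; candidates ⊆ {F,R}.
size 0: {}; under {} E still reaches {F,L,R,Z} ∋ L.
{F}: E⊥L given {F} in G with E→· removed — back-door holds.
P(L|do(E)) = Σ_{F} P(L|E,F)·P(F).

P(L|do(E)): backdoor, adjust for {F}.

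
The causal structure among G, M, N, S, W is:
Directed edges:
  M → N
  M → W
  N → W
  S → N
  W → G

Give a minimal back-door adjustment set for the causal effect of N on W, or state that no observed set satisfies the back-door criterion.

desc(N)\{N}={G,W}; candidates ⊆ {M,S}.
size 0: {}; under {} N still reaches {G,M,S,W} ∋ W.
{M}: N⊥W given {M} in G with N→· removed — back-door holds.

N→W: minimal back-door set {M}.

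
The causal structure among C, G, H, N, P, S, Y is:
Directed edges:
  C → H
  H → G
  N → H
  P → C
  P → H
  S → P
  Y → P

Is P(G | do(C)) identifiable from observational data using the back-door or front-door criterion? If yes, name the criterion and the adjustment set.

desc(C)\{C}={G,H}; candidates ⊆ {N,P,S,Y}.
size 0: {}; under {} C still reaches {G,H,P,S,Y} ∋ G.
{P}: C⊥G given {P} in G with C→· removed — back-door holds.
P(G|do(C)) = Σ_{P} P(G|C,P)·P(P).

P(G|do(C)): backdoor, adjust for {P}.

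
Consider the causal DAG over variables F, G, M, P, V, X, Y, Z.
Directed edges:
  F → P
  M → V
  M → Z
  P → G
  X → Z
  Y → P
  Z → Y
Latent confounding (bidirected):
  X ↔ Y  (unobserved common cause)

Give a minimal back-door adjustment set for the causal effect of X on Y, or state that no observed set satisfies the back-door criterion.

desc(X)\{X}={G,P,Y,Z}; candidates ⊆ {F,M,V}.
X↔Y: latent back-door arc(s) into X.
size 0: {}; under {} X still reaches {G,P,Y} ∋ Y.
size 1: {F}, {M}, {V}; under {F} X still reaches {G,P,Y} ∋ Y.
size 2: {F,M}, {F,V}, {M,V}; under {F,M} X still reaches {G,P,Y} ∋ Y.
X↔Y cannot be blocked by any observed set — no back-door set.

X→Y: no observed back-door set.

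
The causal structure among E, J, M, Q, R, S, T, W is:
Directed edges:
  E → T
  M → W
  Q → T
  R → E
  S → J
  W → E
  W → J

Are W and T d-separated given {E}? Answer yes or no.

Yes — W ⊥ T | {E}.

Bayes-Ball from W | {E} reaches {J,M,R}.
T ∉ reach(W|{E}) ⇒ W ⊥ T | {E}.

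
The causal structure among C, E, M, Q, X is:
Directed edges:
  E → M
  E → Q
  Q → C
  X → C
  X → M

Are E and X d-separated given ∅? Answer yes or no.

Bayes-Ball from E | ∅ reaches {C,M,Q}.
X ∉ reach(E|∅) ⇒ E ⊥ X | ∅.

Yes — E ⊥ X | ∅.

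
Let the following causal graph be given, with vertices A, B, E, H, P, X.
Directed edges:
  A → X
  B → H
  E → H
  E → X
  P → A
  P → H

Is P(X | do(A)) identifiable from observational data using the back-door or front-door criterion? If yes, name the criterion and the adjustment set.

P(X|do(A)): backdoor, adjust for ∅.

desc(A)\{A}={X}; candidates ⊆ {B,E,H,P}.
∅: A⊥X given ∅ in G with A→· removed — back-door holds.
P(X|do(A)) = P(X|A) — no adjustment needed.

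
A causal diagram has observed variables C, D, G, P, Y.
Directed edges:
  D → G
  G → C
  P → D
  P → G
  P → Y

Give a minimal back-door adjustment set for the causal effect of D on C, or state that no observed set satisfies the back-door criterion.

desc(D)\{D}={C,G}; candidates ⊆ {P,Y}.
size 0: {}; under {} D still reaches {C,G,P,Y} ∋ C.
{P}: D⊥C given {P} in G with D→· removed — back-door holds.

D→C: minimal back-door set {P}.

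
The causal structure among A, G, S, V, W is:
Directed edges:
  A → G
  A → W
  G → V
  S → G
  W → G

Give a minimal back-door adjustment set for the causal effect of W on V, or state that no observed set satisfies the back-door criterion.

desc(W)\{W}={G,V}; candidates ⊆ {A,S}.
size 0: {}; under {} W still reaches {A,G,V} ∋ V.
{A}: W⊥V given {A} in G with W→· removed — back-door holds.

W→V: minimal back-door set {A}.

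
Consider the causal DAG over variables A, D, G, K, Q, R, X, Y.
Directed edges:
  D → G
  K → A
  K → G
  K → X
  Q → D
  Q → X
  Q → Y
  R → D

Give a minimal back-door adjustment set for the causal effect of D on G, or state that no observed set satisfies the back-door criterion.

D→G: minimal back-door set ∅.

desc(D)\{D}={G}; candidates ⊆ {A,K,Q,R,X,Y}.
∅: D⊥G given ∅ in G with D→· removed — back-door holds.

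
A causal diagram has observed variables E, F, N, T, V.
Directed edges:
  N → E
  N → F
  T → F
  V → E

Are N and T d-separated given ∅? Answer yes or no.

Bayes-Ball from N | ∅ reaches {E,F}.
T ∉ reach(N|∅) ⇒ N ⊥ T | ∅.

Yes — N ⊥ T | ∅.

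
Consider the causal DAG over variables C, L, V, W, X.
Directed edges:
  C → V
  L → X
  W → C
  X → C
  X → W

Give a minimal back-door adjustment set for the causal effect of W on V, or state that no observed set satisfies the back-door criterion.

desc(W)\{W}={C,V}; candidates ⊆ {L,X}.
size 0: {}; under {} W still reaches {C,L,V,X} ∋ V.
{X}: W⊥V given {X} in G with W→· removed — back-door holds.

W→V: minimal back-door set {X}.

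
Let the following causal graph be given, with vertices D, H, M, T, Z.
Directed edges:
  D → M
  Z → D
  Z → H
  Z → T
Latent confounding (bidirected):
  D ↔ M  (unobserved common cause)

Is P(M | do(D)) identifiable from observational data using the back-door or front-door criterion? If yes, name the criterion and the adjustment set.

desc(D)\{D}={M}; candidates ⊆ {H,T,Z}.
D↔M: latent back-door arc(s) into D.
size 0: {}; under {} D still reaches {H,M,T,Z} ∋ M.
size 1: {H}, {T}, {Z}; under {H} D still reaches {M,T,Z} ∋ M.
size 2: {H,T}, {H,Z}, {T,Z}; under {H,T} D still reaches {M,Z} ∋ M.
D↔M cannot be blocked by any observed set — no back-door set.
No mediator lies on a directed D→…→M path.
Neither criterion identifies P(M|do(D)) in this graph.

P(M|do(D)): not identifiable (no BD/FD set).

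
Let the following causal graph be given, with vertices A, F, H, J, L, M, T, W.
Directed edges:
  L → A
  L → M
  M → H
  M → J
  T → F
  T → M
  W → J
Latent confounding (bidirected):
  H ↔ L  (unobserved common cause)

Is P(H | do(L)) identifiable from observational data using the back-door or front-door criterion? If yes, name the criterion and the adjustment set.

P(H|do(L)): frontdoor, adjust for {M}.

desc(L)\{L}={A,H,J,M}; candidates ⊆ {F,T,W}.
L↔H: latent back-door arc(s) into L.
size 0: {}; under {} L still reaches {H} ∋ H.
size 1: {F}, {T}, {W}; under {F} L still reaches {H} ∋ H.
size 2: {F,T}, {F,W}, {T,W}; under {F,T} L still reaches {H} ∋ H.
L↔H cannot be blocked by any observed set — no back-door set.
{M}: (i) intercepts every directed L→H path; (ii) no back-door L→{M}; (iii) {L} blocks every back-door {M}→H. Front-door holds.
P(H|do(L)) = Σ_{M} P(M|L) Σ_{L'} P(H|M,L')P(L').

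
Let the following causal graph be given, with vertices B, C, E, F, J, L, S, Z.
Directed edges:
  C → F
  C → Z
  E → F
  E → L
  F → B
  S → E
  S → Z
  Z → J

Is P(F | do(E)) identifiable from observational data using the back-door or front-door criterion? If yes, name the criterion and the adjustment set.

P(F|do(E)): backdoor, adjust for ∅.

desc(E)\{E}={B,F,L}; candidates ⊆ {C,J,S,Z}.
∅: E⊥F given ∅ in G with E→· removed — back-door holds.
P(F|do(E)) = P(F|E) — no adjustment needed.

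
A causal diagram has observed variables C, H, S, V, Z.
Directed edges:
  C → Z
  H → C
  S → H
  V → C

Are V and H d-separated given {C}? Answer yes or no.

No — V and H are d-connected given {C}.

Bayes-Ball from V | {C} reaches {H,S}.
H ∈ reach(V|{C}) ⇒ V ⊥̸ H | {C}.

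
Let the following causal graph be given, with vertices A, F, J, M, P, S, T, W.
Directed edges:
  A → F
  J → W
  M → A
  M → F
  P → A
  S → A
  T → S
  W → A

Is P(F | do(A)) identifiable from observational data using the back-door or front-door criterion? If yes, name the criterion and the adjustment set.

desc(A)\{A}={F}; candidates ⊆ {J,M,P,S,T,W}.
size 0: {}; under {} A still reaches {F,J,M,P,S,T,W} ∋ F.
{M}: A⊥F given {M} in G with A→· removed — back-door holds.
P(F|do(A)) = Σ_{M} P(F|A,M)·P(M).

P(F|do(A)): backdoor, adjust for {M}.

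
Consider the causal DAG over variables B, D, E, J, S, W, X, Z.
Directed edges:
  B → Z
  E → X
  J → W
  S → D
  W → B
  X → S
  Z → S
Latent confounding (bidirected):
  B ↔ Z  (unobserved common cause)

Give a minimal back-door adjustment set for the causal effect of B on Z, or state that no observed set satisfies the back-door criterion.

desc(B)\{B}={D,S,Z}; candidates ⊆ {E,J,W,X}.
B↔Z: latent back-door arc(s) into B.
size 0: {}; under {} B still reaches {D,J,S,W,Z} ∋ Z.
size 1: {E}, {J}, {W} …(+1); under {E} B still reaches {D,J,S,W,Z} ∋ Z.
size 2: {E,J}, {E,W}, {E,X} …(+3); under {E,J} B still reaches {D,S,W,Z} ∋ Z.
B↔Z cannot be blocked by any observed set — no back-door set.

B→Z: no observed back-door set.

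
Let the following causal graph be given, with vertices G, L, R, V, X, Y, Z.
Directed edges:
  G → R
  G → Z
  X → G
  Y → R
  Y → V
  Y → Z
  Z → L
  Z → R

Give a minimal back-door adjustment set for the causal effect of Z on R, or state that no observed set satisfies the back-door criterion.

desc(Z)\{Z}={L,R}; candidates ⊆ {G,V,X,Y}.
size 0: {}; under {} Z still reaches {G,R,V,X,Y} ∋ R.
size 1: {G}, {V}, {X} …(+1); under {G} Z still reaches {R,V,Y} ∋ R.
{G,Y}: Z⊥R given {G,Y} in G with Z→· removed — back-door holds.

Z→R: minimal back-door set {G, Y}.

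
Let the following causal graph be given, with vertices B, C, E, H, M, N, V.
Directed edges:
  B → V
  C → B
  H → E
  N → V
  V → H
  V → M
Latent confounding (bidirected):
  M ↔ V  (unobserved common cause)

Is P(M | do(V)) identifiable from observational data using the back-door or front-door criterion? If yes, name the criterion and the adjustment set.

P(M|do(V)): not identifiable (no BD/FD set).

desc(V)\{V}={E,H,M}; candidates ⊆ {B,C,N}.
V↔M: latent back-door arc(s) into V.
size 0: {}; under {} V still reaches {B,C,M,N} ∋ M.
size 1: {B}, {C}, {N}; under {B} V still reaches {M,N} ∋ M.
size 2: {B,C}, {B,N}, {C,N}; under {B,C} V still reaches {M,N} ∋ M.
V↔M cannot be blocked by any observed set — no back-door set.
No mediator lies on a directed V→…→M path.
Neither criterion identifies P(M|do(V)) in this graph.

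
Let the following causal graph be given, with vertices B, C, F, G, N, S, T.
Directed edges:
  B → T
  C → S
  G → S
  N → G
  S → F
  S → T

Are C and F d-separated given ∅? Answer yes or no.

No — C and F are d-connected given ∅.

Bayes-Ball from C | ∅ reaches {F,S,T}.
F ∈ reach(C|∅) ⇒ C ⊥̸ F | ∅.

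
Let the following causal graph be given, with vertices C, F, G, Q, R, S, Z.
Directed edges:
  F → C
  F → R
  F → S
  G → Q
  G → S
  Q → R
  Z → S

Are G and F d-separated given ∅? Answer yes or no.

Bayes-Ball from G | ∅ reaches {Q,R,S}.
F ∉ reach(G|∅) ⇒ G ⊥ F | ∅.

Yes — G ⊥ F | ∅.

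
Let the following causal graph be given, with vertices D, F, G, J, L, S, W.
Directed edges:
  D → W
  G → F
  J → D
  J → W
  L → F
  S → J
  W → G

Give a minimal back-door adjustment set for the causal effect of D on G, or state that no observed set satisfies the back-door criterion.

D→G: minimal back-door set {J}.

desc(D)\{D}={F,G,W}; candidates ⊆ {J,L,S}.
size 0: {}; under {} D still reaches {F,G,J,S,W} ∋ G.
{J}: D⊥G given {J} in G with D→· removed — back-door holds.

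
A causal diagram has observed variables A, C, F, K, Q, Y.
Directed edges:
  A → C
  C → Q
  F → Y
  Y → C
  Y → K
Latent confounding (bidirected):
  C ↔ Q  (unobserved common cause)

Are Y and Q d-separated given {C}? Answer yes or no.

Bayes-Ball from Y | {C} reaches {A,F,K,Q}.
Q ∈ reach(Y|{C}) ⇒ Y ⊥̸ Q | {C}.

No — Y and Q are d-connected given {C}.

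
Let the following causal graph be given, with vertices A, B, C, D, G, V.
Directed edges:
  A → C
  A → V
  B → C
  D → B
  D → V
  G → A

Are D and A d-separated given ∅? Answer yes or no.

Yes — D ⊥ A | ∅.

Bayes-Ball from D | ∅ reaches {B,C,V}.
A ∉ reach(D|∅) ⇒ D ⊥ A | ∅.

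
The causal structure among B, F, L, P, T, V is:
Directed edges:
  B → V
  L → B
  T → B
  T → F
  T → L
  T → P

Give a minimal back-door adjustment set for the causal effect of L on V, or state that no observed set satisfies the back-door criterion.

desc(L)\{L}={B,V}; candidates ⊆ {F,P,T}.
size 0: {}; under {} L still reaches {B,F,P,T,V} ∋ V.
{T}: L⊥V given {T} in G with L→· removed — back-door holds.

L→V: minimal back-door set {T}.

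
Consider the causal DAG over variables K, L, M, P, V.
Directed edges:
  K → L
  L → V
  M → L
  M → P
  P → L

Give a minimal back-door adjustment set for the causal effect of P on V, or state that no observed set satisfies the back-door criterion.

desc(P)\{P}={L,V}; candidates ⊆ {K,M}.
size 0: {}; under {} P still reaches {L,M,V} ∋ V.
{M}: P⊥V given {M} in G with P→· removed — back-door holds.

P→V: minimal back-door set {M}.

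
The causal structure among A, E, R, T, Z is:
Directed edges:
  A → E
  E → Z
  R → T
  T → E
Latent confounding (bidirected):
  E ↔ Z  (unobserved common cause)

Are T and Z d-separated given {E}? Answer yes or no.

Bayes-Ball from T | {E} reaches {A,R,Z}.
Z ∈ reach(T|{E}) ⇒ T ⊥̸ Z | {E}.

No — T and Z are d-connected given {E}.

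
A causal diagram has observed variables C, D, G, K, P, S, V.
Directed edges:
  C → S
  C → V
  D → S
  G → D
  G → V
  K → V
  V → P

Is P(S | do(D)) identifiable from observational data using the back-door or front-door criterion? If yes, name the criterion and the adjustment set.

desc(D)\{D}={S}; candidates ⊆ {C,G,K,P,V}.
∅: D⊥S given ∅ in G with D→· removed — back-door holds.
P(S|do(D)) = P(S|D) — no adjustment needed.

P(S|do(D)): backdoor, adjust for ∅.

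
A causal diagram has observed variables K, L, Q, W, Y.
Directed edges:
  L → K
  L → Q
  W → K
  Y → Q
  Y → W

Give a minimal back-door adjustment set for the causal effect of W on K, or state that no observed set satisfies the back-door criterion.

desc(W)\{W}={K}; candidates ⊆ {L,Q,Y}.
∅: W⊥K given ∅ in G with W→· removed — back-door holds.

W→K: minimal back-door set ∅.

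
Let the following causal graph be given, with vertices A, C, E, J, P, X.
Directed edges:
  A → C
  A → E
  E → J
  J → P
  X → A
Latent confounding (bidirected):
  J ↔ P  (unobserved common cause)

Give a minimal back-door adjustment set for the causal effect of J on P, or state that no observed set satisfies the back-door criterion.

desc(J)\{J}={P}; candidates ⊆ {A,C,E,X}.
J↔P: latent back-door arc(s) into J.
size 0: {}; under {} J still reaches {A,C,E,P,X} ∋ P.
size 1: {A}, {C}, {E} …(+1); under {A} J still reaches {E,P} ∋ P.
size 2: {A,C}, {A,E}, {A,X} …(+3); under {A,C} J still reaches {E,P} ∋ P.
J↔P cannot be blocked by any observed set — no back-door set.

J→P: no observed back-door set.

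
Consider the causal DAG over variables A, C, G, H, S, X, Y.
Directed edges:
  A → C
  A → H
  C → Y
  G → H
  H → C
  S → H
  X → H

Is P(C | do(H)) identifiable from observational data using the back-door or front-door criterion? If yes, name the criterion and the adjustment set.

desc(H)\{H}={C,Y}; candidates ⊆ {A,G,S,X}.
size 0: {}; under {} H still reaches {A,C,G,S,X,Y} ∋ C.
{A}: H⊥C given {A} in G with H→· removed — back-door holds.
P(C|do(H)) = Σ_{A} P(C|H,A)·P(A).

P(C|do(H)): backdoor, adjust for {A}.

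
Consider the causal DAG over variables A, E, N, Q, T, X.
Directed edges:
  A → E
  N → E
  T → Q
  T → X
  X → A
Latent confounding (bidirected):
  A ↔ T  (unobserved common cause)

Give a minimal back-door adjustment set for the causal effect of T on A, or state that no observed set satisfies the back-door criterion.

T→A: no observed back-door set.

desc(T)\{T}={A,E,Q,X}; candidates ⊆ {N}.
T↔A: latent back-door arc(s) into T.
size 0: {}; under {} T still reaches {A,E} ∋ A.
size 1: {N}; under {N} T still reaches {A,E} ∋ A.
T↔A cannot be blocked by any observed set — no back-door set.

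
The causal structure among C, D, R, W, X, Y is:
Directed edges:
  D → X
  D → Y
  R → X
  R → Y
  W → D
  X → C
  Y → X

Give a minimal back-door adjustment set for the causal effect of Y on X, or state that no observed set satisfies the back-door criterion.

desc(Y)\{Y}={C,X}; candidates ⊆ {D,R,W}.
size 0: {}; under {} Y still reaches {C,D,R,W,X} ∋ X.
size 1: {D}, {R}, {W}; under {D} Y still reaches {C,R,X} ∋ X.
{D,R}: Y⊥X given {D,R} in G with Y→· removed — back-door holds.

Y→X: minimal back-door set {D, R}.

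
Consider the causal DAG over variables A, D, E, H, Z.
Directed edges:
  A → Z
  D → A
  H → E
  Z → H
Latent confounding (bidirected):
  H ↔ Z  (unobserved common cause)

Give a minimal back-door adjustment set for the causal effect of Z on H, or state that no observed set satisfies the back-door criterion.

Z→H: no observed back-door set.

desc(Z)\{Z}={E,H}; candidates ⊆ {A,D}.
Z↔H: latent back-door arc(s) into Z.
size 0: {}; under {} Z still reaches {A,D,E,H} ∋ H.
size 1: {A}, {D}; under {A} Z still reaches {E,H} ∋ H.
size 2: {A,D}; under {A,D} Z still reaches {E,H} ∋ H.
Z↔H cannot be blocked by any observed set — no back-door set.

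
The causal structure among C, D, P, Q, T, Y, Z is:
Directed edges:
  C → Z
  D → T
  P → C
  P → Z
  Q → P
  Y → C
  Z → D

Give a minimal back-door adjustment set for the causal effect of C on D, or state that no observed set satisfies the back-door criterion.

C→D: minimal back-door set {P}.

desc(C)\{C}={D,T,Z}; candidates ⊆ {P,Q,Y}.
size 0: {}; under {} C still reaches {D,P,Q,T,Y,Z} ∋ D.
{P}: C⊥D given {P} in G with C→· removed — back-door holds.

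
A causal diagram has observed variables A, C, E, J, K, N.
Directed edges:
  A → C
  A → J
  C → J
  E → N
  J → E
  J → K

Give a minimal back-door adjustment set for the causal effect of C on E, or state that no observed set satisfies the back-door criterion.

C→E: minimal back-door set {A}.

desc(C)\{C}={E,J,K,N}; candidates ⊆ {A}.
size 0: {}; under {} C still reaches {A,E,J,K,N} ∋ E.
{A}: C⊥E given {A} in G with C→· removed — back-door holds.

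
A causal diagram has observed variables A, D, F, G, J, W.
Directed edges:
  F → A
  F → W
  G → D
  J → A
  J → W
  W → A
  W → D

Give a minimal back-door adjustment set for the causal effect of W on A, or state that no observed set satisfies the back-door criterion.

desc(W)\{W}={A,D}; candidates ⊆ {F,G,J}.
size 0: {}; under {} W still reaches {A,F,J} ∋ A.
size 1: {F}, {G}, {J}; under {F} W still reaches {A,J} ∋ A.
{F,J}: W⊥A given {F,J} in G with W→· removed — back-door holds.

W→A: minimal back-door set {F, J}.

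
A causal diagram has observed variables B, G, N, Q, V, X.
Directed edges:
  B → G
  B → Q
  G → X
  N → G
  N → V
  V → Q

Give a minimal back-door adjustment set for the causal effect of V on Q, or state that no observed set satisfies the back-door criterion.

V→Q: minimal back-door set ∅.

desc(V)\{V}={Q}; candidates ⊆ {B,G,N,X}.
∅: V⊥Q given ∅ in G with V→· removed — back-door holds.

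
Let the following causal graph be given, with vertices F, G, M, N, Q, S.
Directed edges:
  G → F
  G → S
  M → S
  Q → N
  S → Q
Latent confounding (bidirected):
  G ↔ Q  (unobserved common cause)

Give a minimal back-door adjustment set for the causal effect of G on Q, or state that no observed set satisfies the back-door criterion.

G→Q: no observed back-door set.

desc(G)\{G}={F,N,Q,S}; candidates ⊆ {M}.
G↔Q: latent back-door arc(s) into G.
size 0: {}; under {} G still reaches {N,Q} ∋ Q.
size 1: {M}; under {M} G still reaches {N,Q} ∋ Q.
G↔Q cannot be blocked by any observed set — no back-door set.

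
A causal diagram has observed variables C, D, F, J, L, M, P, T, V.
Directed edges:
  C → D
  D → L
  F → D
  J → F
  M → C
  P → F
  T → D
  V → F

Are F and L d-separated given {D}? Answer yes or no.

Yes — F ⊥ L | {D}.

Bayes-Ball from F | {D} reaches {C,J,M,P,T,V}.
L ∉ reach(F|{D}) ⇒ F ⊥ L | {D}.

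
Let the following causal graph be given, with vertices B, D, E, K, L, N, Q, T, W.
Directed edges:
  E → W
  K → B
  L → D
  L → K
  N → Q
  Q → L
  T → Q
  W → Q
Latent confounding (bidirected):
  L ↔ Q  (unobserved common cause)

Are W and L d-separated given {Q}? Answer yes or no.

Bayes-Ball from W | {Q} reaches {B,D,E,K,L,N,T}.
L ∈ reach(W|{Q}) ⇒ W ⊥̸ L | {Q}.

No — W and L are d-connected given {Q}.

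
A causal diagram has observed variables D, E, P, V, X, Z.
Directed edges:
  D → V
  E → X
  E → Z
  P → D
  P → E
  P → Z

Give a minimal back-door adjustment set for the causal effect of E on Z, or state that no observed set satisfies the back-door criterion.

desc(E)\{E}={X,Z}; candidates ⊆ {D,P,V}.
size 0: {}; under {} E still reaches {D,P,V,Z} ∋ Z.
{P}: E⊥Z given {P} in G with E→· removed — back-door holds.

E→Z: minimal back-door set {P}.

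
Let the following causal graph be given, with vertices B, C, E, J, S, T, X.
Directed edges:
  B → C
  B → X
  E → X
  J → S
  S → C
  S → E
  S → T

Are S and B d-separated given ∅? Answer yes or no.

Yes — S ⊥ B | ∅.

Bayes-Ball from S | ∅ reaches {C,E,J,T,X}.
B ∉ reach(S|∅) ⇒ S ⊥ B | ∅.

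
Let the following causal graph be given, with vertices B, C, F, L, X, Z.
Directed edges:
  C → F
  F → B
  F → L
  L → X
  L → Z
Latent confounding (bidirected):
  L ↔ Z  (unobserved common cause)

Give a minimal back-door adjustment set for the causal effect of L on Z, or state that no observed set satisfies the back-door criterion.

L→Z: no observed back-door set.

desc(L)\{L}={X,Z}; candidates ⊆ {B,C,F}.
L↔Z: latent back-door arc(s) into L.
size 0: {}; under {} L still reaches {B,C,F,Z} ∋ Z.
size 1: {B}, {C}, {F}; under {B} L still reaches {C,F,Z} ∋ Z.
size 2: {B,C}, {B,F}, {C,F}; under {B,C} L still reaches {F,Z} ∋ Z.
L↔Z cannot be blocked by any observed set — no back-door set.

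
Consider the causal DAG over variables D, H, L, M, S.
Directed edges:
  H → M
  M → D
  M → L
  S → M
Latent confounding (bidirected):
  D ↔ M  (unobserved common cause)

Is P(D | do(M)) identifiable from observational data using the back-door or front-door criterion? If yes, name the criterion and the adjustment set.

desc(M)\{M}={D,L}; candidates ⊆ {H,S}.
M↔D: latent back-door arc(s) into M.
size 0: {}; under {} M still reaches {D,H,S} ∋ D.
size 1: {H}, {S}; under {H} M still reaches {D,S} ∋ D.
size 2: {H,S}; under {H,S} M still reaches {D} ∋ D.
M↔D cannot be blocked by any observed set — no back-door set.
No mediator lies on a directed M→…→D path.
Neither criterion identifies P(D|do(M)) in this graph.

P(D|do(M)): not identifiable (no BD/FD set).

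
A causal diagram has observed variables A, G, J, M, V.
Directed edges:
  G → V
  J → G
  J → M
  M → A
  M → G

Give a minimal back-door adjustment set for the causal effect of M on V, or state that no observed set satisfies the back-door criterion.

desc(M)\{M}={A,G,V}; candidates ⊆ {J}.
size 0: {}; under {} M still reaches {G,J,V} ∋ V.
{J}: M⊥V given {J} in G with M→· removed — back-door holds.

M→V: minimal back-door set {J}.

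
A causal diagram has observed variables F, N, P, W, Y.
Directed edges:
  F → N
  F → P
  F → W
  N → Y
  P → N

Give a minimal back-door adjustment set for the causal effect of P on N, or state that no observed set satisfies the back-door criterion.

P→N: minimal back-door set {F}.

desc(P)\{P}={N,Y}; candidates ⊆ {F,W}.
size 0: {}; under {} P still reaches {F,N,W,Y} ∋ N.
{F}: P⊥N given {F} in G with P→· removed — back-door holds.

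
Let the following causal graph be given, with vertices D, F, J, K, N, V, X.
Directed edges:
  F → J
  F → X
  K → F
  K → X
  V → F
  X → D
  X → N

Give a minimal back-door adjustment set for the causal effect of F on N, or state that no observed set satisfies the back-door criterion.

desc(F)\{F}={D,J,N,X}; candidates ⊆ {K,V}.
size 0: {}; under {} F still reaches {D,K,N,V,X} ∋ N.
{K}: F⊥N given {K} in G with F→· removed — back-door holds.

F→N: minimal back-door set {K}.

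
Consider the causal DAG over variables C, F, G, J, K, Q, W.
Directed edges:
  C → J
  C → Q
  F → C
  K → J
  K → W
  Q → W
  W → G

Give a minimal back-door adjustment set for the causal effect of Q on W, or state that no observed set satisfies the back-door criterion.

Q→W: minimal back-door set ∅.

desc(Q)\{Q}={G,W}; candidates ⊆ {C,F,J,K}.
∅: Q⊥W given ∅ in G with Q→· removed — back-door holds.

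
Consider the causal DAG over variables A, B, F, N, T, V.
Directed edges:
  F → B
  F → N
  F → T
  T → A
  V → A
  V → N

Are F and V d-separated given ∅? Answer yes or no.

Yes — F ⊥ V | ∅.

Bayes-Ball from F | ∅ reaches {A,B,N,T}.
V ∉ reach(F|∅) ⇒ F ⊥ V | ∅.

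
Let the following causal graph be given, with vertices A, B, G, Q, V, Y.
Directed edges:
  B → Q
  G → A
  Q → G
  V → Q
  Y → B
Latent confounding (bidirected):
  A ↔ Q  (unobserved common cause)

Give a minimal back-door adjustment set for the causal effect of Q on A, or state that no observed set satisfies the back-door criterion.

Q→A: no observed back-door set.

desc(Q)\{Q}={A,G}; candidates ⊆ {B,V,Y}.
Q↔A: latent back-door arc(s) into Q.
size 0: {}; under {} Q still reaches {A,B,V,Y} ∋ A.
size 1: {B}, {V}, {Y}; under {B} Q still reaches {A,V} ∋ A.
size 2: {B,V}, {B,Y}, {V,Y}; under {B,V} Q still reaches {A} ∋ A.
Q↔A cannot be blocked by any observed set — no back-door set.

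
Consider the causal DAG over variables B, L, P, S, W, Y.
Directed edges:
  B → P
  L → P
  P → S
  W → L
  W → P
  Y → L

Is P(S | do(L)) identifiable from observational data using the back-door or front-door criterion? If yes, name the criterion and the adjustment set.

P(S|do(L)): backdoor, adjust for {W}.

desc(L)\{L}={P,S}; candidates ⊆ {B,W,Y}.
size 0: {}; under {} L still reaches {P,S,W,Y} ∋ S.
{W}: L⊥S given {W} in G with L→· removed — back-door holds.
P(S|do(L)) = Σ_{W} P(S|L,W)·P(W).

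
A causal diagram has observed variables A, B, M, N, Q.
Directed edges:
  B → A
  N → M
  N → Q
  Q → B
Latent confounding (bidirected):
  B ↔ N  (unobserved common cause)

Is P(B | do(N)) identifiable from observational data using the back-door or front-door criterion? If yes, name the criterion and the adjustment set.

P(B|do(N)): frontdoor, adjust for {Q}.

desc(N)\{N}={A,B,M,Q}; candidates ⊆ {—}.
N↔B: latent back-door arc(s) into N.
size 0: {}; under {} N still reaches {A,B} ∋ B.
N↔B cannot be blocked by any observed set — no back-door set.
{Q}: (i) intercepts every directed N→B path; (ii) no back-door N→{Q}; (iii) {N} blocks every back-door {Q}→B. Front-door holds.
P(B|do(N)) = Σ_{Q} P(Q|N) Σ_{N'} P(B|Q,N')P(N').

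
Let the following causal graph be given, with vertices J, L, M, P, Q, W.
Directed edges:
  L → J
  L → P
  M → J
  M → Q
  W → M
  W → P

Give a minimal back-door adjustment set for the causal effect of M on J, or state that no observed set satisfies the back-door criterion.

M→J: minimal back-door set ∅.

desc(M)\{M}={J,Q}; candidates ⊆ {L,P,W}.
∅: M⊥J given ∅ in G with M→· removed — back-door holds.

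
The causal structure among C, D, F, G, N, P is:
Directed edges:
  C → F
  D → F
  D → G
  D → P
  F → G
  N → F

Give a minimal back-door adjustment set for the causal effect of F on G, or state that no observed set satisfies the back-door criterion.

F→G: minimal back-door set {D}.

desc(F)\{F}={G}; candidates ⊆ {C,D,N,P}.
size 0: {}; under {} F still reaches {C,D,G,N,P} ∋ G.
{D}: F⊥G given {D} in G with F→· removed — back-door holds.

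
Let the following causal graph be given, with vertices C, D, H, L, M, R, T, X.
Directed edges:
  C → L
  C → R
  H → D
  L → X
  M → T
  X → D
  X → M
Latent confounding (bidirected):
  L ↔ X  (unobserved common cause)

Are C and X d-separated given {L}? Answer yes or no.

No — C and X are d-connected given {L}.

Bayes-Ball from C | {L} reaches {D,M,R,T,X}.
X ∈ reach(C|{L}) ⇒ C ⊥̸ X | {L}.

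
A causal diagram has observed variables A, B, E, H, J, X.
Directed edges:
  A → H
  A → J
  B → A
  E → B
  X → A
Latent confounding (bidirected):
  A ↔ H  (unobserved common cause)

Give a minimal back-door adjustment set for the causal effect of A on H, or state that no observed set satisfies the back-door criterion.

A→H: no observed back-door set.

desc(A)\{A}={H,J}; candidates ⊆ {B,E,X}.
A↔H: latent back-door arc(s) into A.
size 0: {}; under {} A still reaches {B,E,H,X} ∋ H.
size 1: {B}, {E}, {X}; under {B} A still reaches {H,X} ∋ H.
size 2: {B,E}, {B,X}, {E,X}; under {B,E} A still reaches {H,X} ∋ H.
A↔H cannot be blocked by any observed set — no back-door set.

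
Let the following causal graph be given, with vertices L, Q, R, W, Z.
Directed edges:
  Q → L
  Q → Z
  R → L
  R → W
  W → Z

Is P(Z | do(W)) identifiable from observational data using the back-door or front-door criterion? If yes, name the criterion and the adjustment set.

P(Z|do(W)): backdoor, adjust for ∅.

desc(W)\{W}={Z}; candidates ⊆ {L,Q,R}.
∅: W⊥Z given ∅ in G with W→· removed — back-door holds.
P(Z|do(W)) = P(Z|W) — no adjustment needed.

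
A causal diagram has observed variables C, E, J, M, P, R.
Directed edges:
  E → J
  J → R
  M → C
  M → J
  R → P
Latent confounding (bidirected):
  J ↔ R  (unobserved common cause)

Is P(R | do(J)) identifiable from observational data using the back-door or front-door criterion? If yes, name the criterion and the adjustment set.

P(R|do(J)): not identifiable (no BD/FD set).

desc(J)\{J}={P,R}; candidates ⊆ {C,E,M}.
J↔R: latent back-door arc(s) into J.
size 0: {}; under {} J still reaches {C,E,M,P,R} ∋ R.
size 1: {C}, {E}, {M}; under {C} J still reaches {E,M,P,R} ∋ R.
size 2: {C,E}, {C,M}, {E,M}; under {C,E} J still reaches {M,P,R} ∋ R.
J↔R cannot be blocked by any observed set — no back-door set.
No mediator lies on a directed J→…→R path.
Neither criterion identifies P(R|do(J)) in this graph.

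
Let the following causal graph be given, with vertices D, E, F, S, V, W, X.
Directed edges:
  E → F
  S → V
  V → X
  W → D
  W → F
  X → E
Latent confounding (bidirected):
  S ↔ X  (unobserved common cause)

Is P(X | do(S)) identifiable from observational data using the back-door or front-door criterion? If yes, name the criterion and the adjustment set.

P(X|do(S)): frontdoor, adjust for {V}.

desc(S)\{S}={E,F,V,X}; candidates ⊆ {D,W}.
S↔X: latent back-door arc(s) into S.
size 0: {}; under {} S still reaches {E,F,X} ∋ X.
size 1: {D}, {W}; under {D} S still reaches {E,F,X} ∋ X.
size 2: {D,W}; under {D,W} S still reaches {E,F,X} ∋ X.
S↔X cannot be blocked by any observed set — no back-door set.
{V}: (i) intercepts every directed S→X path; (ii) no back-door S→{V}; (iii) {S} blocks every back-door {V}→X. Front-door holds.
P(X|do(S)) = Σ_{V} P(V|S) Σ_{S'} P(X|V,S')P(S').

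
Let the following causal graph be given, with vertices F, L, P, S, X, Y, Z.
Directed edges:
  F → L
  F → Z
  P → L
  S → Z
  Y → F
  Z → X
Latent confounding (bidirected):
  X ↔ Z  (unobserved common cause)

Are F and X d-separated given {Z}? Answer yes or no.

Bayes-Ball from F | {Z} reaches {L,S,X,Y}.
X ∈ reach(F|{Z}) ⇒ F ⊥̸ X | {Z}.

No — F and X are d-connected given {Z}.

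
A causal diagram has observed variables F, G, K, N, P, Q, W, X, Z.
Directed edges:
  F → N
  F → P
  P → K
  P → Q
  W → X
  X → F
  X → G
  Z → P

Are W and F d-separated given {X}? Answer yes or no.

Yes — W ⊥ F | {X}.

Bayes-Ball from W | {X} reaches ∅.
F ∉ reach(W|{X}) ⇒ W ⊥ F | {X}.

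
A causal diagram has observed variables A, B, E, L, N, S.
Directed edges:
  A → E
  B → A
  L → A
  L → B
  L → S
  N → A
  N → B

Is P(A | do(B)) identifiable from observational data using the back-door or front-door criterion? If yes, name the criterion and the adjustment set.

P(A|do(B)): backdoor, adjust for {L, N}.

desc(B)\{B}={A,E}; candidates ⊆ {L,N,S}.
size 0: {}; under {} B still reaches {A,E,L,N,S} ∋ A.
size 1: {L}, {N}, {S}; under {L} B still reaches {A,E,N} ∋ A.
{L,N}: B⊥A given {L,N} in G with B→· removed — back-door holds.
P(A|do(B)) = Σ_{L,N} P(A|B,L,N)·P(L,N).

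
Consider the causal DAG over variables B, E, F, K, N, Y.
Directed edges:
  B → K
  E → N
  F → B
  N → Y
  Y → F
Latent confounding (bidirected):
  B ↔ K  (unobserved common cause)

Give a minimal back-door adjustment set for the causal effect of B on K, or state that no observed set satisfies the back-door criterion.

desc(B)\{B}={K}; candidates ⊆ {E,F,N,Y}.
B↔K: latent back-door arc(s) into B.
size 0: {}; under {} B still reaches {E,F,K,N,Y} ∋ K.
size 1: {E}, {F}, {N} …(+1); under {E} B still reaches {F,K,N,Y} ∋ K.
size 2: {E,F}, {E,N}, {E,Y} …(+3); under {E,F} B still reaches {K} ∋ K.
B↔K cannot be blocked by any observed set — no back-door set.

B→K: no observed back-door set.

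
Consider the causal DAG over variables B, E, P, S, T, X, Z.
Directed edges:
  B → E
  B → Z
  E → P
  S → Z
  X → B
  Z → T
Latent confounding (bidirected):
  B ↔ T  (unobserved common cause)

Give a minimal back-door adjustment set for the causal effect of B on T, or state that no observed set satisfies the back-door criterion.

B→T: no observed back-door set.

desc(B)\{B}={E,P,T,Z}; candidates ⊆ {S,X}.
B↔T: latent back-door arc(s) into B.
size 0: {}; under {} B still reaches {T,X} ∋ T.
size 1: {S}, {X}; under {S} B still reaches {T,X} ∋ T.
size 2: {S,X}; under {S,X} B still reaches {T} ∋ T.
B↔T cannot be blocked by any observed set — no back-door set.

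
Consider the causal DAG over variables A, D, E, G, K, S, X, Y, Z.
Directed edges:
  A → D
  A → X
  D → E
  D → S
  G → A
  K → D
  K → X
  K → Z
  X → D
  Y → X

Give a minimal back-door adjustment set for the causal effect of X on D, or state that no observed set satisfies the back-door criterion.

X→D: minimal back-door set {A, K}.

desc(X)\{X}={D,E,S}; candidates ⊆ {A,G,K,Y,Z}.
size 0: {}; under {} X still reaches {A,D,E,G,K,S,Y,Z} ∋ D.
size 1: {A}, {G}, {K} …(+2); under {A} X still reaches {D,E,K,S,Y,Z} ∋ D.
{A,K}: X⊥D given {A,K} in G with X→· removed — back-door holds.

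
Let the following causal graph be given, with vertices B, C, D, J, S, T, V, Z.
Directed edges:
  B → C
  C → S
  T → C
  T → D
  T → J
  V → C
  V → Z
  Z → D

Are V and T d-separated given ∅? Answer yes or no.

Yes — V ⊥ T | ∅.

Bayes-Ball from V | ∅ reaches {C,D,S,Z}.
T ∉ reach(V|∅) ⇒ V ⊥ T | ∅.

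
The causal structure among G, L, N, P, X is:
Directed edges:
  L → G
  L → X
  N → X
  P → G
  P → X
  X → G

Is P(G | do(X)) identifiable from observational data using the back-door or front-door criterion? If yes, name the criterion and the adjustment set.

P(G|do(X)): backdoor, adjust for {L, P}.

desc(X)\{X}={G}; candidates ⊆ {L,N,P}.
size 0: {}; under {} X still reaches {G,L,N,P} ∋ G.
size 1: {L}, {N}, {P}; under {L} X still reaches {G,N,P} ∋ G.
{L,P}: X⊥G given {L,P} in G with X→· removed — back-door holds.
P(G|do(X)) = Σ_{L,P} P(G|X,L,P)·P(L,P).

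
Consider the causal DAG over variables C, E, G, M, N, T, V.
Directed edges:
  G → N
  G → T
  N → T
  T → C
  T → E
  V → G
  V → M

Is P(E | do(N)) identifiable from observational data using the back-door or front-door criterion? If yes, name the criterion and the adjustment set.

desc(N)\{N}={C,E,T}; candidates ⊆ {G,M,V}.
size 0: {}; under {} N still reaches {C,E,G,M,T,V} ∋ E.
{G}: N⊥E given {G} in G with N→· removed — back-door holds.
P(E|do(N)) = Σ_{G} P(E|N,G)·P(G).

P(E|do(N)): backdoor, adjust for {G}.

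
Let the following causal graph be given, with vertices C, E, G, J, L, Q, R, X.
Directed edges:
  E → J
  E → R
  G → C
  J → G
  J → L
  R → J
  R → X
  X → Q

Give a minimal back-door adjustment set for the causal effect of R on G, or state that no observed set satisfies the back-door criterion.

desc(R)\{R}={C,G,J,L,Q,X}; candidates ⊆ {E}.
size 0: {}; under {} R still reaches {C,E,G,J,L} ∋ G.
{E}: R⊥G given {E} in G with R→· removed — back-door holds.

R→G: minimal back-door set {E}.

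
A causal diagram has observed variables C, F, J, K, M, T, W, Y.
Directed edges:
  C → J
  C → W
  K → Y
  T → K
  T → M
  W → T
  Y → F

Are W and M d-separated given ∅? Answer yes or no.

Bayes-Ball from W | ∅ reaches {C,F,J,K,M,T,Y}.
M ∈ reach(W|∅) ⇒ W ⊥̸ M | ∅.

No — W and M are d-connected given ∅.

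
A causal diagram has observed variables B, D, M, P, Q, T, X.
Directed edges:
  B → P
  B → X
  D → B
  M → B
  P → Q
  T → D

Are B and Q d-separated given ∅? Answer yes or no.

No — B and Q are d-connected given ∅.

Bayes-Ball from B | ∅ reaches {D,M,P,Q,T,X}.
Q ∈ reach(B|∅) ⇒ B ⊥̸ Q | ∅.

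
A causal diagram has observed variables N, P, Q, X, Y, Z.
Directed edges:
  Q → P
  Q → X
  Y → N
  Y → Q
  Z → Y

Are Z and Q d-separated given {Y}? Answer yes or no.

Yes — Z ⊥ Q | {Y}.

Bayes-Ball from Z | {Y} reaches ∅.
Q ∉ reach(Z|{Y}) ⇒ Z ⊥ Q | {Y}.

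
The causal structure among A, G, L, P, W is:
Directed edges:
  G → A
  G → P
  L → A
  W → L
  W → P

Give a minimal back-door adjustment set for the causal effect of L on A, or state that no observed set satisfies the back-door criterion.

L→A: minimal back-door set ∅.

desc(L)\{L}={A}; candidates ⊆ {G,P,W}.
∅: L⊥A given ∅ in G with L→· removed — back-door holds.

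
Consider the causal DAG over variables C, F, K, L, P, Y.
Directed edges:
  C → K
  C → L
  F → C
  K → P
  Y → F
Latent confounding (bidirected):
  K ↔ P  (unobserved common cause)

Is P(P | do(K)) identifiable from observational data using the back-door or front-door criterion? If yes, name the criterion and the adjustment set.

desc(K)\{K}={P}; candidates ⊆ {C,F,L,Y}.
K↔P: latent back-door arc(s) into K.
size 0: {}; under {} K still reaches {C,F,L,P,Y} ∋ P.
size 1: {C}, {F}, {L} …(+1); under {C} K still reaches {P} ∋ P.
size 2: {C,F}, {C,L}, {C,Y} …(+3); under {C,F} K still reaches {P} ∋ P.
K↔P cannot be blocked by any observed set — no back-door set.
No mediator lies on a directed K→…→P path.
Neither criterion identifies P(P|do(K)) in this graph.

P(P|do(K)): not identifiable (no BD/FD set).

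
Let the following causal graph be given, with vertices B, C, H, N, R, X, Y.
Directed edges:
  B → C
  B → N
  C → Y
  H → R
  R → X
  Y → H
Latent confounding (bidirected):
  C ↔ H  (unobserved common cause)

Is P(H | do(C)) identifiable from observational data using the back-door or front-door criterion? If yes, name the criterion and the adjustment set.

desc(C)\{C}={H,R,X,Y}; candidates ⊆ {B,N}.
C↔H: latent back-door arc(s) into C.
size 0: {}; under {} C still reaches {B,H,N,R,X} ∋ H.
size 1: {B}, {N}; under {B} C still reaches {H,R,X} ∋ H.
size 2: {B,N}; under {B,N} C still reaches {H,R,X} ∋ H.
C↔H cannot be blocked by any observed set — no back-door set.
{Y}: (i) intercepts every directed C→H path; (ii) no back-door C→{Y}; (iii) {C} blocks every back-door {Y}→H. Front-door holds.
P(H|do(C)) = Σ_{Y} P(Y|C) Σ_{C'} P(H|Y,C')P(C').

P(H|do(C)): frontdoor, adjust for {Y}.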